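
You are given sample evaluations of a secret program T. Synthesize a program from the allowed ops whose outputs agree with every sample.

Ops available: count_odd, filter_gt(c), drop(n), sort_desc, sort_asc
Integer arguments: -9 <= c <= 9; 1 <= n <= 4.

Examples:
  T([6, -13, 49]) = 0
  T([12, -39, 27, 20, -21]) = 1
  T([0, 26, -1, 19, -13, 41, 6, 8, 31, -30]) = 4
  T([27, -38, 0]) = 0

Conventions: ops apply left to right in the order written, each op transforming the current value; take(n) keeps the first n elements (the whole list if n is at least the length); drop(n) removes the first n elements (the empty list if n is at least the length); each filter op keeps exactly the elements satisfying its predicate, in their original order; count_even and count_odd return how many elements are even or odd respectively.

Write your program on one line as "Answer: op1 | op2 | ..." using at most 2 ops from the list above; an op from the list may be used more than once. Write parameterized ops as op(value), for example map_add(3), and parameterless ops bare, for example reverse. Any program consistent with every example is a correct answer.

drop(3) | count_odd

Check, running the answer program on each example:
  [6, -13, 49] -> [] -> 0
  [12, -39, 27, 20, -21] -> [20, -21] -> 1
  [0, 26, -1, 19, -13, 41, 6, 8, 31, -30] -> [19, -13, 41, 6, 8, 31, -30] -> 4
  [27, -38, 0] -> [] -> 0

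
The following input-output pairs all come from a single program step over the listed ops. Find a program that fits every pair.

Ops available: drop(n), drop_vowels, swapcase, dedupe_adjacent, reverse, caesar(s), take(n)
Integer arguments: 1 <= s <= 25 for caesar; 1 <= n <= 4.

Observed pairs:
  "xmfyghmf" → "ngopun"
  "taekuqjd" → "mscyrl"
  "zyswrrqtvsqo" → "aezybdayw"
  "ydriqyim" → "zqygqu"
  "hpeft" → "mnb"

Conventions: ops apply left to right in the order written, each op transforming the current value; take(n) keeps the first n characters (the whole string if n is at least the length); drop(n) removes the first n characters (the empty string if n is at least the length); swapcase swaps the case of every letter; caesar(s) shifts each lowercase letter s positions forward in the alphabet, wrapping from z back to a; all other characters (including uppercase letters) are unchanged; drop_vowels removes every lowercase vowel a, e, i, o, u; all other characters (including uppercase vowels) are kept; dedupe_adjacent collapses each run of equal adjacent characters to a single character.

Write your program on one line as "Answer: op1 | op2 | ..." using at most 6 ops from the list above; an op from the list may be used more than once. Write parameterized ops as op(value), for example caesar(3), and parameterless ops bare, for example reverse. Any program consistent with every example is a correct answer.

caesar(18) | caesar(16) | drop(2) | swapcase | dedupe_adjacent | swapcase

Check, running the answer program on each example:
  "xmfyghmf" -> "pexqyzex" -> "fungopun" -> "ngopun" -> "NGOPUN" -> "NGOPUN" -> "ngopun"
  "taekuqjd" -> "lswcmibv" -> "bimscyrl" -> "mscyrl" -> "MSCYRL" -> "MSCYRL" -> "mscyrl"
  "zyswrrqtvsqo" -> "rqkojjilnkig" -> "hgaezzybdayw" -> "aezzybdayw" -> "AEZZYBDAYW" -> "AEZYBDAYW" -> "aezybdayw"
  "ydriqyim" -> "qvjaiqae" -> "glzqygqu" -> "zqygqu" -> "ZQYGQU" -> "ZQYGQU" -> "zqygqu"
  "hpeft" -> "zhwxl" -> "pxmnb" -> "mnb" -> "MNB" -> "MNB" -> "mnb"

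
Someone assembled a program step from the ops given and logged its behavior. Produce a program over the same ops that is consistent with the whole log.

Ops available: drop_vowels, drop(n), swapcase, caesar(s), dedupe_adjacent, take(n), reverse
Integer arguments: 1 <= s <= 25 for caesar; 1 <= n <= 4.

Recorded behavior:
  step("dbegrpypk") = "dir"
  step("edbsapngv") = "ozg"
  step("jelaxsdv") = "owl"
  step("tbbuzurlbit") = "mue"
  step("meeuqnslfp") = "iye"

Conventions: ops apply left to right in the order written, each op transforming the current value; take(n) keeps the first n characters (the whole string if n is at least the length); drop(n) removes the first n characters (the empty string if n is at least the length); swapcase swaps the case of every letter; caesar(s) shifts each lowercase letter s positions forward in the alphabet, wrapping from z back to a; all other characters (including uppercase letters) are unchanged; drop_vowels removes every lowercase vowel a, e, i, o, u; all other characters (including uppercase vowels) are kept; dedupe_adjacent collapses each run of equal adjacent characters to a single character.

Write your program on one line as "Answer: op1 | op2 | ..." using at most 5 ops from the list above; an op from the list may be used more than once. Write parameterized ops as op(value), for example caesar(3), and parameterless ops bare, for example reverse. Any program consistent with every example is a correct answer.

drop(1) | reverse | drop_vowels | caesar(19) | take(3)

Check, running the answer program on each example:
  "dbegrpypk" -> "begrpypk" -> "kpyprgeb" -> "kpyprgb" -> "dirikzu" -> "dir"
  "edbsapngv" -> "dbsapngv" -> "vgnpasbd" -> "vgnpsbd" -> "ozgiluw" -> "ozg"
  "jelaxsdv" -> "elaxsdv" -> "vdsxale" -> "vdsxl" -> "owlqe" -> "owl"
  "tbbuzurlbit" -> "bbuzurlbit" -> "tiblruzubb" -> "tblrzbb" -> "mueksuu" -> "mue"
  "meeuqnslfp" -> "eeuqnslfp" -> "pflsnquee" -> "pflsnq" -> "iyelgj" -> "iye"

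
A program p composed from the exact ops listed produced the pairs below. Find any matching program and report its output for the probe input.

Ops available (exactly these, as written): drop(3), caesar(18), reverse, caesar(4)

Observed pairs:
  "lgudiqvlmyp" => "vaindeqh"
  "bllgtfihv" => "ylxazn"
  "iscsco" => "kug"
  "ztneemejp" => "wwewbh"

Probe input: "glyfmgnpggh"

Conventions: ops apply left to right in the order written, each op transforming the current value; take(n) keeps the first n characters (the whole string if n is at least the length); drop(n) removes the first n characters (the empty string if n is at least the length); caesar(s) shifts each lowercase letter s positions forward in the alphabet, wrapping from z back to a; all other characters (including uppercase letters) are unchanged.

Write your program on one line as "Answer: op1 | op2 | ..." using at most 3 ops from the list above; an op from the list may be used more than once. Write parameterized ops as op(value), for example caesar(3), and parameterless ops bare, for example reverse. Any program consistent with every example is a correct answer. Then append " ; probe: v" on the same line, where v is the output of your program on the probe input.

caesar(18) | drop(3) ; probe: "xeyfhyyz"

Check, running the answer program on each example:
  "lgudiqvlmyp" -> "dymvaindeqh" -> "vaindeqh"
  "bllgtfihv" -> "tddylxazn" -> "ylxazn"
  "iscsco" -> "akukug" -> "kug"
  "ztneemejp" -> "rlfwwewbh" -> "wwewbh"
  probe: "glyfmgnpggh" -> "ydqxeyfhyyz" -> "xeyfhyyz"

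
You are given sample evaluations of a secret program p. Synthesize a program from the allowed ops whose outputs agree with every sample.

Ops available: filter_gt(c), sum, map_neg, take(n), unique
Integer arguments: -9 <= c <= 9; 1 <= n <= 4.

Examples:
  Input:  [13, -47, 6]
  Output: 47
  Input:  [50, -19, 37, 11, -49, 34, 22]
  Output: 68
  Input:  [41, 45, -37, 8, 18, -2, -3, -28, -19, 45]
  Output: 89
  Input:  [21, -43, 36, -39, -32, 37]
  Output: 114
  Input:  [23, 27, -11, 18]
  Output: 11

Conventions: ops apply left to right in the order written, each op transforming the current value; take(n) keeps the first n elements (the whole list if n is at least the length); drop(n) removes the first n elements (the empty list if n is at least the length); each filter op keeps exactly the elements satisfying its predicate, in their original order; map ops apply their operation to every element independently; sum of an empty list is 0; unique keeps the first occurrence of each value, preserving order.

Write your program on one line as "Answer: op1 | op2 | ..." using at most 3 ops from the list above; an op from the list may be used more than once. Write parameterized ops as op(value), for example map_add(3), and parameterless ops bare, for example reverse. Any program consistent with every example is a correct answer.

map_neg | filter_gt(-6) | sum

Check, running the answer program on each example:
  [13, -47, 6] -> [-13, 47, -6] -> [47] -> 47
  [50, -19, 37, 11, -49, 34, 22] -> [-50, 19, -37, -11, 49, -34, -22] -> [19, 49] -> 68
  [41, 45, -37, 8, 18, -2, -3, -28, -19, 45] -> [-41, -45, 37, -8, -18, 2, 3, 28, 19, -45] -> [37, 2, 3, 28, 19] -> 89
  [21, -43, 36, -39, -32, 37] -> [-21, 43, -36, 39, 32, -37] -> [43, 39, 32] -> 114
  [23, 27, -11, 18] -> [-23, -27, 11, -18] -> [11] -> 11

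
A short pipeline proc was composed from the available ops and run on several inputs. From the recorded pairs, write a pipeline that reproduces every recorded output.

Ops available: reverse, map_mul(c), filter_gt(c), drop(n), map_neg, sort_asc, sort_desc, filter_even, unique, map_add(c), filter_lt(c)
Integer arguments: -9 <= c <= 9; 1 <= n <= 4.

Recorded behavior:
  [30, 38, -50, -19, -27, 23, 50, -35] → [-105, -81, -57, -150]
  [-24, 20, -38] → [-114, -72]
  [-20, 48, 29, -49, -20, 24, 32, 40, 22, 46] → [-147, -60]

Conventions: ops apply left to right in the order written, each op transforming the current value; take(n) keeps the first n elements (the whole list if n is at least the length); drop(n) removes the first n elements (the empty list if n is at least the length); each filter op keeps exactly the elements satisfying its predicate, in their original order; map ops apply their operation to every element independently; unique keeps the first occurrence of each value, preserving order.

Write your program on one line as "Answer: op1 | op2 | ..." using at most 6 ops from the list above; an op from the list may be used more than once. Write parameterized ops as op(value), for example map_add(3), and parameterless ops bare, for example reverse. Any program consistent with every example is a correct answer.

unique | filter_lt(2) | map_mul(-3) | reverse | map_neg

Check, running the answer program on each example:
  [30, 38, -50, -19, -27, 23, 50, -35] -> [30, 38, -50, -19, -27, 23, 50, -35] -> [-50, -19, -27, -35] -> [150, 57, 81, 105] -> [105, 81, 57, 150] -> [-105, -81, -57, -150]
  [-24, 20, -38] -> [-24, 20, -38] -> [-24, -38] -> [72, 114] -> [114, 72] -> [-114, -72]
  [-20, 48, 29, -49, -20, 24, 32, 40, 22, 46] -> [-20, 48, 29, -49, 24, 32, 40, 22, 46] -> [-20, -49] -> [60, 147] -> [147, 60] -> [-147, -60]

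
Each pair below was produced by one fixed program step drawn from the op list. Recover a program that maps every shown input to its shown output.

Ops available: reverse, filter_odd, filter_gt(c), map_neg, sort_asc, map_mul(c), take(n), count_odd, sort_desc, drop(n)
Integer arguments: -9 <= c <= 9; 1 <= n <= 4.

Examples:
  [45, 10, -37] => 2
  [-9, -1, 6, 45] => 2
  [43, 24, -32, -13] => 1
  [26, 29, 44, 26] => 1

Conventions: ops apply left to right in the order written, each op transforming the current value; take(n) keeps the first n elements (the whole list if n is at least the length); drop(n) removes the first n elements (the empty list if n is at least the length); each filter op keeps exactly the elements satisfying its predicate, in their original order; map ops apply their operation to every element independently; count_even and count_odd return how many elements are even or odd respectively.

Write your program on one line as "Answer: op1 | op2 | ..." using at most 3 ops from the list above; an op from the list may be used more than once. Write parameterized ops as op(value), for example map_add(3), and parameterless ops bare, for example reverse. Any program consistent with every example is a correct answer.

sort_asc | take(3) | count_odd

Check, running the answer program on each example:
  [45, 10, -37] -> [-37, 10, 45] -> [-37, 10, 45] -> 2
  [-9, -1, 6, 45] -> [-9, -1, 6, 45] -> [-9, -1, 6] -> 2
  [43, 24, -32, -13] -> [-32, -13, 24, 43] -> [-32, -13, 24] -> 1
  [26, 29, 44, 26] -> [26, 26, 29, 44] -> [26, 26, 29] -> 1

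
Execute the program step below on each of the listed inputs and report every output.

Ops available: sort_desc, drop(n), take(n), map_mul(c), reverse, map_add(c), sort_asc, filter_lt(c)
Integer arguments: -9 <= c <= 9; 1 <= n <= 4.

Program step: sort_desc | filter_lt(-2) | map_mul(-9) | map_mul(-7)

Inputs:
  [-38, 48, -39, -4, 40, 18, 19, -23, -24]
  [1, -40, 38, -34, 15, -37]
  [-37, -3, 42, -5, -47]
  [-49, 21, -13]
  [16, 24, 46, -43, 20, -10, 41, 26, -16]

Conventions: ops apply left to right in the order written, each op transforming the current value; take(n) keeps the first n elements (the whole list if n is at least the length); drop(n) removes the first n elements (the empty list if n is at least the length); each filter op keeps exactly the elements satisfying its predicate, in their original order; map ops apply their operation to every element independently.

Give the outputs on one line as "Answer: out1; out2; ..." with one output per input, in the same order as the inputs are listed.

Execution, op by op:
  [-38, 48, -39, -4, 40, 18, 19, -23, -24] -> [48, 40, 19, 18, -4, -23, -24, -38, -39] -> [-4, -23, -24, -38, -39] -> [36, 207, 216, 342, 351] -> [-252, -1449, -1512, -2394, -2457]
  [1, -40, 38, -34, 15, -37] -> [38, 15, 1, -34, -37, -40] -> [-34, -37, -40] -> [306, 333, 360] -> [-2142, -2331, -2520]
  [-37, -3, 42, -5, -47] -> [42, -3, -5, -37, -47] -> [-3, -5, -37, -47] -> [27, 45, 333, 423] -> [-189, -315, -2331, -2961]
  [-49, 21, -13] -> [21, -13, -49] -> [-13, -49] -> [117, 441] -> [-819, -3087]
  [16, 24, 46, -43, 20, -10, 41, 26, -16] -> [46, 41, 26, 24, 20, 16, -10, -16, -43] -> [-10, -16, -43] -> [90, 144, 387] -> [-630, -1008, -2709]

[-252, -1449, -1512, -2394, -2457]; [-2142, -2331, -2520]; [-189, -315, -2331, -2961]; [-819, -3087]; [-630, -1008, -2709]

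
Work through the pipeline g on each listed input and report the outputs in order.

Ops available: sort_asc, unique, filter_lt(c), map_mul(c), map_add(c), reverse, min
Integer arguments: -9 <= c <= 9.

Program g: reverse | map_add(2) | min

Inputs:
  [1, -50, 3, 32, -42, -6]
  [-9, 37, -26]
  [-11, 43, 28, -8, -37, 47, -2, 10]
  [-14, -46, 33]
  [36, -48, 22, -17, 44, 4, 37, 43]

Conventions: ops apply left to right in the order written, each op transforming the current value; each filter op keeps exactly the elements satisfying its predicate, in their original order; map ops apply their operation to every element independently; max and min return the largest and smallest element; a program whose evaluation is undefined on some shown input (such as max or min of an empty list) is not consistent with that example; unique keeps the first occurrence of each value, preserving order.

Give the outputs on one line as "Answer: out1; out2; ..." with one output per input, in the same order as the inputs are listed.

Execution, op by op:
  [1, -50, 3, 32, -42, -6] -> [-6, -42, 32, 3, -50, 1] -> [-4, -40, 34, 5, -48, 3] -> -48
  [-9, 37, -26] -> [-26, 37, -9] -> [-24, 39, -7] -> -24
  [-11, 43, 28, -8, -37, 47, -2, 10] -> [10, -2, 47, -37, -8, 28, 43, -11] -> [12, 0, 49, -35, -6, 30, 45, -9] -> -35
  [-14, -46, 33] -> [33, -46, -14] -> [35, -44, -12] -> -44
  [36, -48, 22, -17, 44, 4, 37, 43] -> [43, 37, 4, 44, -17, 22, -48, 36] -> [45, 39, 6, 46, -15, 24, -46, 38] -> -46

-48; -24; -35; -44; -46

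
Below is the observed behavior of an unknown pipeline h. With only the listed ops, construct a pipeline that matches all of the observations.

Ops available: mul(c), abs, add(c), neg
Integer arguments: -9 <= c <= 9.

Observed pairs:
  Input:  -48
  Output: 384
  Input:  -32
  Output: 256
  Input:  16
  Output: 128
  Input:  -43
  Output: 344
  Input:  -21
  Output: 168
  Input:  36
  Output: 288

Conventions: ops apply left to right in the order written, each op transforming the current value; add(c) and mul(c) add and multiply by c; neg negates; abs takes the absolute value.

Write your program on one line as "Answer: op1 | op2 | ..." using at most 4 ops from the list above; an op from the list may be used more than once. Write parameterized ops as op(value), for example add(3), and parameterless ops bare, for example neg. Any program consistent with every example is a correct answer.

mul(2) | abs | mul(4)

Check, running the answer program on each example:
  -48 -> -96 -> 96 -> 384
  -32 -> -64 -> 64 -> 256
  16 -> 32 -> 32 -> 128
  -43 -> -86 -> 86 -> 344
  -21 -> -42 -> 42 -> 168
  36 -> 72 -> 72 -> 288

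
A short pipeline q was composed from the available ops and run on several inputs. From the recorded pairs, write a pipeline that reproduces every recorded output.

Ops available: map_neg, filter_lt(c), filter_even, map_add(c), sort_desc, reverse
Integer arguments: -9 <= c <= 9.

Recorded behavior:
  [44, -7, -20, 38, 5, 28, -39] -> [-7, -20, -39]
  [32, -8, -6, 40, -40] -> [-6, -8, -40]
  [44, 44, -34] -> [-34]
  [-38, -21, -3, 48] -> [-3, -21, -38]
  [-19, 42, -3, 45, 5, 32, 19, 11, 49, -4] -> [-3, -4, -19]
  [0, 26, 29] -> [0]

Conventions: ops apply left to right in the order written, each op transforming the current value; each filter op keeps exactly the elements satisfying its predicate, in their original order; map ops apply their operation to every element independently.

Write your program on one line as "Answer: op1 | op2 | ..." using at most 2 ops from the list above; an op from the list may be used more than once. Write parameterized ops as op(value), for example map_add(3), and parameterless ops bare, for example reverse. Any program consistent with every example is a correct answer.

sort_desc | filter_lt(3)

Check, running the answer program on each example:
  [44, -7, -20, 38, 5, 28, -39] -> [44, 38, 28, 5, -7, -20, -39] -> [-7, -20, -39]
  [32, -8, -6, 40, -40] -> [40, 32, -6, -8, -40] -> [-6, -8, -40]
  [44, 44, -34] -> [44, 44, -34] -> [-34]
  [-38, -21, -3, 48] -> [48, -3, -21, -38] -> [-3, -21, -38]
  [-19, 42, -3, 45, 5, 32, 19, 11, 49, -4] -> [49, 45, 42, 32, 19, 11, 5, -3, -4, -19] -> [-3, -4, -19]
  [0, 26, 29] -> [29, 26, 0] -> [0]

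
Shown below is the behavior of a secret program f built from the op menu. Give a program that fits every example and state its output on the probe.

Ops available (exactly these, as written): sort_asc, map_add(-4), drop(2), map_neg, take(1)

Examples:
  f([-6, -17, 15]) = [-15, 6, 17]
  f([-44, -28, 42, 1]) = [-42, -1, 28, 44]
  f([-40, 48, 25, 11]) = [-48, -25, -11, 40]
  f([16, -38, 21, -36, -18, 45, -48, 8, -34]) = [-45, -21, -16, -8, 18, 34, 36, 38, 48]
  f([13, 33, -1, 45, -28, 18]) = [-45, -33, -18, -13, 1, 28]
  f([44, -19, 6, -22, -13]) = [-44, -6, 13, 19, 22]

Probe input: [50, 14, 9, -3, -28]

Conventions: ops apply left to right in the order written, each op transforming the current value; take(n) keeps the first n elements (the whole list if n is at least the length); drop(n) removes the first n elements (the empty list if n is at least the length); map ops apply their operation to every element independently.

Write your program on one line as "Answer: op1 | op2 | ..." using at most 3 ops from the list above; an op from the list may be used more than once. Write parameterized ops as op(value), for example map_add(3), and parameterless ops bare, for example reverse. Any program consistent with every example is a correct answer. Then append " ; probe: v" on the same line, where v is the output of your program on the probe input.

map_neg | sort_asc ; probe: [-50, -14, -9, 3, 28]

Check, running the answer program on each example:
  [-6, -17, 15] -> [6, 17, -15] -> [-15, 6, 17]
  [-44, -28, 42, 1] -> [44, 28, -42, -1] -> [-42, -1, 28, 44]
  [-40, 48, 25, 11] -> [40, -48, -25, -11] -> [-48, -25, -11, 40]
  [16, -38, 21, -36, -18, 45, -48, 8, -34] -> [-16, 38, -21, 36, 18, -45, 48, -8, 34] -> [-45, -21, -16, -8, 18, 34, 36, 38, 48]
  [13, 33, -1, 45, -28, 18] -> [-13, -33, 1, -45, 28, -18] -> [-45, -33, -18, -13, 1, 28]
  [44, -19, 6, -22, -13] -> [-44, 19, -6, 22, 13] -> [-44, -6, 13, 19, 22]
  probe: [50, 14, 9, -3, -28] -> [-50, -14, -9, 3, 28] -> [-50, -14, -9, 3, 28]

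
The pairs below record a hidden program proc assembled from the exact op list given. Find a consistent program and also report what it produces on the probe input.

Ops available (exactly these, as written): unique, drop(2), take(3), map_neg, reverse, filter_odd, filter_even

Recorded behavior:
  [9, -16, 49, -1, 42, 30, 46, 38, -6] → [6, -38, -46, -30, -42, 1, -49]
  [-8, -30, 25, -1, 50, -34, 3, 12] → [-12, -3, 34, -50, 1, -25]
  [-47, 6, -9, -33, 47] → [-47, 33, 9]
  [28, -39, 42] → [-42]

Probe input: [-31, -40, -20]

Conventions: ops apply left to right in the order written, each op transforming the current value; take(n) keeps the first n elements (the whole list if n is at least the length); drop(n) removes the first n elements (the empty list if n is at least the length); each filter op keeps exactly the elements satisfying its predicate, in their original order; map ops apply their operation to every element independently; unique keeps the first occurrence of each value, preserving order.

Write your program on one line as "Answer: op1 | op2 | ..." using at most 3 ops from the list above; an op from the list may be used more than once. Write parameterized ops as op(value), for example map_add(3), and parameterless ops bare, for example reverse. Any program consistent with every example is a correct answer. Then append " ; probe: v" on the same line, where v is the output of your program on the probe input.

map_neg | drop(2) | reverse ; probe: [20]

Check, running the answer program on each example:
  [9, -16, 49, -1, 42, 30, 46, 38, -6] -> [-9, 16, -49, 1, -42, -30, -46, -38, 6] -> [-49, 1, -42, -30, -46, -38, 6] -> [6, -38, -46, -30, -42, 1, -49]
  [-8, -30, 25, -1, 50, -34, 3, 12] -> [8, 30, -25, 1, -50, 34, -3, -12] -> [-25, 1, -50, 34, -3, -12] -> [-12, -3, 34, -50, 1, -25]
  [-47, 6, -9, -33, 47] -> [47, -6, 9, 33, -47] -> [9, 33, -47] -> [-47, 33, 9]
  [28, -39, 42] -> [-28, 39, -42] -> [-42] -> [-42]
  probe: [-31, -40, -20] -> [31, 40, 20] -> [20] -> [20]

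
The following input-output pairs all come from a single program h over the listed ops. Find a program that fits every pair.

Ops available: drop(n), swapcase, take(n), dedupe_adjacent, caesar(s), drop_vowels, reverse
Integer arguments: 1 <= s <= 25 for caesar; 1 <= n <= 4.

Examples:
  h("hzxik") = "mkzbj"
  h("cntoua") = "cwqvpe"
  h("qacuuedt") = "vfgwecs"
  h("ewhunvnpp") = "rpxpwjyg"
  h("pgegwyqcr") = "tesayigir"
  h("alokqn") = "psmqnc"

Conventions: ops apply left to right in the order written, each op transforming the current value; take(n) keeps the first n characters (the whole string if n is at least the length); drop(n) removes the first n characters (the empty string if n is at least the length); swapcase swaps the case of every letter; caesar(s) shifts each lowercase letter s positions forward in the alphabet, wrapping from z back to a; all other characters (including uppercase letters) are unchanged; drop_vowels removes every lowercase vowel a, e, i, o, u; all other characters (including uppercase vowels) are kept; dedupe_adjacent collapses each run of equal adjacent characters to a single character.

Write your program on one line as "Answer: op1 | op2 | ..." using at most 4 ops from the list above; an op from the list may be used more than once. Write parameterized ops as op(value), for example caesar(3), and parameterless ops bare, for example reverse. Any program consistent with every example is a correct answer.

caesar(2) | dedupe_adjacent | reverse

Check, running the answer program on each example:
  "hzxik" -> "jbzkm" -> "jbzkm" -> "mkzbj"
  "cntoua" -> "epvqwc" -> "epvqwc" -> "cwqvpe"
  "qacuuedt" -> "scewwgfv" -> "scewgfv" -> "vfgwecs"
  "ewhunvnpp" -> "gyjwpxprr" -> "gyjwpxpr" -> "rpxpwjyg"
  "pgegwyqcr" -> "rigiyaset" -> "rigiyaset" -> "tesayigir"
  "alokqn" -> "cnqmsp" -> "cnqmsp" -> "psmqnc"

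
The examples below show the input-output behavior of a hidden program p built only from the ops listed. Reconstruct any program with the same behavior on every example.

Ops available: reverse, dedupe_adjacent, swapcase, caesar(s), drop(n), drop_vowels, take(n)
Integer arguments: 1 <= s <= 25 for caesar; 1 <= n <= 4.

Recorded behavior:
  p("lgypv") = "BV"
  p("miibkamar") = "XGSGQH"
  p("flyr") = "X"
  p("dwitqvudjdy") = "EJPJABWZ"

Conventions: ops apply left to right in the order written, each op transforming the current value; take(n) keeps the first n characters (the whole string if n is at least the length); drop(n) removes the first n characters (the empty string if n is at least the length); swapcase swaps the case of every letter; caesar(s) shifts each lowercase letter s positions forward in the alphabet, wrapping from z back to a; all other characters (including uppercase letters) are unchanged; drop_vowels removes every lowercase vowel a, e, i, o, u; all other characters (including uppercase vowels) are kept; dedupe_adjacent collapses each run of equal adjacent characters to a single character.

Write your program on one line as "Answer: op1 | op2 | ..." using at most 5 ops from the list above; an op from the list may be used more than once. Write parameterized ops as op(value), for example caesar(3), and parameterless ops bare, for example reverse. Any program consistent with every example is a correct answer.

drop(3) | caesar(6) | swapcase | reverse

Check, running the answer program on each example:
  "lgypv" -> "pv" -> "vb" -> "VB" -> "BV"
  "miibkamar" -> "bkamar" -> "hqgsgx" -> "HQGSGX" -> "XGSGQH"
  "flyr" -> "r" -> "x" -> "X" -> "X"
  "dwitqvudjdy" -> "tqvudjdy" -> "zwbajpje" -> "ZWBAJPJE" -> "EJPJABWZ"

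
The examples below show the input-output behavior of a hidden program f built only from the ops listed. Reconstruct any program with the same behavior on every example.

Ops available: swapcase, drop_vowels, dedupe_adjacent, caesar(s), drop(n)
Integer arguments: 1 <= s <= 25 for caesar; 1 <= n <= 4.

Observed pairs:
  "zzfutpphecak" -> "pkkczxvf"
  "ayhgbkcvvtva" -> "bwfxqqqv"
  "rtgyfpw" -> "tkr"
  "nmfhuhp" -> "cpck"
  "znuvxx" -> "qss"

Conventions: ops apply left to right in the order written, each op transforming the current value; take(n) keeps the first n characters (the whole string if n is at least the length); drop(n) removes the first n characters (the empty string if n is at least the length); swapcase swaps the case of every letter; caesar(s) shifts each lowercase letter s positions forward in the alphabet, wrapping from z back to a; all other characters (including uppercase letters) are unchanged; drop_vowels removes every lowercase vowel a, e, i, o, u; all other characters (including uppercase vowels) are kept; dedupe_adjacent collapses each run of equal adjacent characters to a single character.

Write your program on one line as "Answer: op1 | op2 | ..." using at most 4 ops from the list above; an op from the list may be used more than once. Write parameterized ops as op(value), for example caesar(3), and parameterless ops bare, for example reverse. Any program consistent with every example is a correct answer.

caesar(18) | caesar(3) | drop(3) | drop_vowels

Check, running the answer program on each example:
  "zzfutpphecak" -> "rrxmlhhzwusc" -> "uuapokkczxvf" -> "pokkczxvf" -> "pkkczxvf"
  "ayhgbkcvvtva" -> "sqzytcunnlns" -> "vtcbwfxqqoqv" -> "bwfxqqoqv" -> "bwfxqqqv"
  "rtgyfpw" -> "jlyqxho" -> "mobtakr" -> "takr" -> "tkr"
  "nmfhuhp" -> "fexzmzh" -> "ihacpck" -> "cpck" -> "cpck"
  "znuvxx" -> "rfmnpp" -> "uipqss" -> "qss" -> "qss"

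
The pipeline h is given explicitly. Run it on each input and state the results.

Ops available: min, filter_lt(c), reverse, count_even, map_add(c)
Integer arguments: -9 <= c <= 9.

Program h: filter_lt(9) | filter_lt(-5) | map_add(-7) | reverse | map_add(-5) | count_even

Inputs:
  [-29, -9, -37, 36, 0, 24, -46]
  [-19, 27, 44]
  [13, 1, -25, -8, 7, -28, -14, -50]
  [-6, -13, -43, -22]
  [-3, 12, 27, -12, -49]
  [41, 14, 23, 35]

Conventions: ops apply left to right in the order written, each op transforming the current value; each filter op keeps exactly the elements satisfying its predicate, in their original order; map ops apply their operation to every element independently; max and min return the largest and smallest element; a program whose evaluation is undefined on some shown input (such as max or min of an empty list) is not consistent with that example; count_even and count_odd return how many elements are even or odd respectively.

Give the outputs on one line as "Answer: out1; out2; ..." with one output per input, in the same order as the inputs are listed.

Execution, op by op:
  [-29, -9, -37, 36, 0, 24, -46] -> [-29, -9, -37, 0, -46] -> [-29, -9, -37, -46] -> [-36, -16, -44, -53] -> [-53, -44, -16, -36] -> [-58, -49, -21, -41] -> 1
  [-19, 27, 44] -> [-19] -> [-19] -> [-26] -> [-26] -> [-31] -> 0
  [13, 1, -25, -8, 7, -28, -14, -50] -> [1, -25, -8, 7, -28, -14, -50] -> [-25, -8, -28, -14, -50] -> [-32, -15, -35, -21, -57] -> [-57, -21, -35, -15, -32] -> [-62, -26, -40, -20, -37] -> 4
  [-6, -13, -43, -22] -> [-6, -13, -43, -22] -> [-6, -13, -43, -22] -> [-13, -20, -50, -29] -> [-29, -50, -20, -13] -> [-34, -55, -25, -18] -> 2
  [-3, 12, 27, -12, -49] -> [-3, -12, -49] -> [-12, -49] -> [-19, -56] -> [-56, -19] -> [-61, -24] -> 1
  [41, 14, 23, 35] -> [] -> [] -> [] -> [] -> [] -> 0

1; 0; 4; 2; 1; 0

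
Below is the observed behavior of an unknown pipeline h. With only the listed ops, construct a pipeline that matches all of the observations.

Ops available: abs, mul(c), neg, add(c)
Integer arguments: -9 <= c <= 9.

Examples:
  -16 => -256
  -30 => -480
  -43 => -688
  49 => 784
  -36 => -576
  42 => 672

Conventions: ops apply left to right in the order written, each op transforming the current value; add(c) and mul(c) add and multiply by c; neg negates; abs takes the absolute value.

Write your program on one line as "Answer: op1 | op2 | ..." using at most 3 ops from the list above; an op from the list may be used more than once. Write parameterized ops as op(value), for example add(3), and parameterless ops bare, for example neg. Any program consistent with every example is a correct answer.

mul(-4) | mul(-4)

Check, running the answer program on each example:
  -16 -> 64 -> -256
  -30 -> 120 -> -480
  -43 -> 172 -> -688
  49 -> -196 -> 784
  -36 -> 144 -> -576
  42 -> -168 -> 672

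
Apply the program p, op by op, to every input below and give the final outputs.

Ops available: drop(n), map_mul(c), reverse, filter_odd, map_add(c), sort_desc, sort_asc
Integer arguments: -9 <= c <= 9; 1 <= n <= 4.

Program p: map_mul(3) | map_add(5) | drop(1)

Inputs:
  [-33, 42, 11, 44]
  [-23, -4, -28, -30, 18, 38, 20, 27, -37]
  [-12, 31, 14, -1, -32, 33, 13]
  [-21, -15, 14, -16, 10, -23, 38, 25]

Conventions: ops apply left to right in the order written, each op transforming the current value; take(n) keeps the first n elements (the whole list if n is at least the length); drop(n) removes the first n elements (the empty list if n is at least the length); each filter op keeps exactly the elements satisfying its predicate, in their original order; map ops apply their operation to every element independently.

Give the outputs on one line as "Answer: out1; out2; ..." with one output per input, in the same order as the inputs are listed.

[131, 38, 137]; [-7, -79, -85, 59, 119, 65, 86, -106]; [98, 47, 2, -91, 104, 44]; [-40, 47, -43, 35, -64, 119, 80]

Execution, op by op:
  [-33, 42, 11, 44] -> [-99, 126, 33, 132] -> [-94, 131, 38, 137] -> [131, 38, 137]
  [-23, -4, -28, -30, 18, 38, 20, 27, -37] -> [-69, -12, -84, -90, 54, 114, 60, 81, -111] -> [-64, -7, -79, -85, 59, 119, 65, 86, -106] -> [-7, -79, -85, 59, 119, 65, 86, -106]
  [-12, 31, 14, -1, -32, 33, 13] -> [-36, 93, 42, -3, -96, 99, 39] -> [-31, 98, 47, 2, -91, 104, 44] -> [98, 47, 2, -91, 104, 44]
  [-21, -15, 14, -16, 10, -23, 38, 25] -> [-63, -45, 42, -48, 30, -69, 114, 75] -> [-58, -40, 47, -43, 35, -64, 119, 80] -> [-40, 47, -43, 35, -64, 119, 80]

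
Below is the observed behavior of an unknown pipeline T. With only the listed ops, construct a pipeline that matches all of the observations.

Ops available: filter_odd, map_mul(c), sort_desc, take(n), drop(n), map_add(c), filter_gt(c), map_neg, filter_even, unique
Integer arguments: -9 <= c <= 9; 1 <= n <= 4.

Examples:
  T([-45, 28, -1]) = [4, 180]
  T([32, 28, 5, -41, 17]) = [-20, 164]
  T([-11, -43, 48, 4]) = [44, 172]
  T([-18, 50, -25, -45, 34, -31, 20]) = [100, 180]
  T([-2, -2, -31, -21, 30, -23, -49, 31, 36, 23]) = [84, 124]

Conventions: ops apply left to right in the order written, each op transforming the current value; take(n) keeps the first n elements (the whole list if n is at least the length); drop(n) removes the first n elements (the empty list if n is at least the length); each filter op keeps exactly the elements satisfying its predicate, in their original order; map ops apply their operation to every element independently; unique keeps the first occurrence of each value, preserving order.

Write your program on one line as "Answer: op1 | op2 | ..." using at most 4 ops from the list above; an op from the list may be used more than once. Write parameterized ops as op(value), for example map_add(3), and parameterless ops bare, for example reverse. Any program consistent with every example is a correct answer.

take(4) | filter_odd | sort_desc | map_mul(-4)

Check, running the answer program on each example:
  [-45, 28, -1] -> [-45, 28, -1] -> [-45, -1] -> [-1, -45] -> [4, 180]
  [32, 28, 5, -41, 17] -> [32, 28, 5, -41] -> [5, -41] -> [5, -41] -> [-20, 164]
  [-11, -43, 48, 4] -> [-11, -43, 48, 4] -> [-11, -43] -> [-11, -43] -> [44, 172]
  [-18, 50, -25, -45, 34, -31, 20] -> [-18, 50, -25, -45] -> [-25, -45] -> [-25, -45] -> [100, 180]
  [-2, -2, -31, -21, 30, -23, -49, 31, 36, 23] -> [-2, -2, -31, -21] -> [-31, -21] -> [-21, -31] -> [84, 124]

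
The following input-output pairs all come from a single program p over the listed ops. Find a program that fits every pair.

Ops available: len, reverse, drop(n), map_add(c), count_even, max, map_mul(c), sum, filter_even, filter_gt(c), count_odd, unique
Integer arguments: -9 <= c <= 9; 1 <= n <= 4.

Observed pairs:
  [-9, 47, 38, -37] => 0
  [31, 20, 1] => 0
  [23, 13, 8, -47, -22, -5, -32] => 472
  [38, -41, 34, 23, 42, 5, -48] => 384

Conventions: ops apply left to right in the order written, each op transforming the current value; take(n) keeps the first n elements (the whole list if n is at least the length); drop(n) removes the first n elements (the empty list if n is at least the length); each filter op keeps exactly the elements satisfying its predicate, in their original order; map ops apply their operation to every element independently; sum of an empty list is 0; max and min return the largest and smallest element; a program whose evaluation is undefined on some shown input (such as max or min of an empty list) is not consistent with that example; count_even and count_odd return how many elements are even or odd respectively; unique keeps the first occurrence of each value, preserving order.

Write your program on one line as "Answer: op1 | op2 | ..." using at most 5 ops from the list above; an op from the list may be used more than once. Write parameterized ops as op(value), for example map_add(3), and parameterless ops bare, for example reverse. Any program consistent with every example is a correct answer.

drop(4) | map_mul(-8) | filter_gt(8) | sum

Check, running the answer program on each example:
  [-9, 47, 38, -37] -> [] -> [] -> [] -> 0
  [31, 20, 1] -> [] -> [] -> [] -> 0
  [23, 13, 8, -47, -22, -5, -32] -> [-22, -5, -32] -> [176, 40, 256] -> [176, 40, 256] -> 472
  [38, -41, 34, 23, 42, 5, -48] -> [42, 5, -48] -> [-336, -40, 384] -> [384] -> 384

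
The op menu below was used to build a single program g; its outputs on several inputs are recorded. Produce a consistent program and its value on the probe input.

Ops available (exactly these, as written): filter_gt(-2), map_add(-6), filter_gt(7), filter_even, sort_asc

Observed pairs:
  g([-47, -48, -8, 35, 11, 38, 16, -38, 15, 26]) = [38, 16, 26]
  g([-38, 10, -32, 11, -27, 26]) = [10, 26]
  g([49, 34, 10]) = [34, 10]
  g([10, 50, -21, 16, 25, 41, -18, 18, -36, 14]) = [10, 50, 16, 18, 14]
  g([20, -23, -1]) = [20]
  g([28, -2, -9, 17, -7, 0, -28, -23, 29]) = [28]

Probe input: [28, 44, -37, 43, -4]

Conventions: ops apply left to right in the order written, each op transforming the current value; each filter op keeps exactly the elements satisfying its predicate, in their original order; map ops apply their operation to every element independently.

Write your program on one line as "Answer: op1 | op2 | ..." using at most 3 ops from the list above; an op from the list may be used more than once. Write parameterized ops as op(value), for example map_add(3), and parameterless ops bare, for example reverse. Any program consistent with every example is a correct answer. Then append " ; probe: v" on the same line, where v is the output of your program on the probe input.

filter_even | filter_gt(7) ; probe: [28, 44]

Check, running the answer program on each example:
  [-47, -48, -8, 35, 11, 38, 16, -38, 15, 26] -> [-48, -8, 38, 16, -38, 26] -> [38, 16, 26]
  [-38, 10, -32, 11, -27, 26] -> [-38, 10, -32, 26] -> [10, 26]
  [49, 34, 10] -> [34, 10] -> [34, 10]
  [10, 50, -21, 16, 25, 41, -18, 18, -36, 14] -> [10, 50, 16, -18, 18, -36, 14] -> [10, 50, 16, 18, 14]
  [20, -23, -1] -> [20] -> [20]
  [28, -2, -9, 17, -7, 0, -28, -23, 29] -> [28, -2, 0, -28] -> [28]
  probe: [28, 44, -37, 43, -4] -> [28, 44, -4] -> [28, 44]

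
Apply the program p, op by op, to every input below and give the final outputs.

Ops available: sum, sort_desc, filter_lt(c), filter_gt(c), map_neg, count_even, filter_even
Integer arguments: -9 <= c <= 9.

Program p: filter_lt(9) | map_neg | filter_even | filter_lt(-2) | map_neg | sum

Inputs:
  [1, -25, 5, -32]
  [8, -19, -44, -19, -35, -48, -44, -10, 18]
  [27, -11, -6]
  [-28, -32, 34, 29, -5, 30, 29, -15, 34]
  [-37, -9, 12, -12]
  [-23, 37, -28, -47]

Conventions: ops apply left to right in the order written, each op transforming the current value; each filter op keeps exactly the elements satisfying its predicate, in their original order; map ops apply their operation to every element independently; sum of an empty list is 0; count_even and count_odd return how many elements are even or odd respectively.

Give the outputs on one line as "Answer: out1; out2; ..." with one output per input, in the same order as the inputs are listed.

Execution, op by op:
  [1, -25, 5, -32] -> [1, -25, 5, -32] -> [-1, 25, -5, 32] -> [32] -> [] -> [] -> 0
  [8, -19, -44, -19, -35, -48, -44, -10, 18] -> [8, -19, -44, -19, -35, -48, -44, -10] -> [-8, 19, 44, 19, 35, 48, 44, 10] -> [-8, 44, 48, 44, 10] -> [-8] -> [8] -> 8
  [27, -11, -6] -> [-11, -6] -> [11, 6] -> [6] -> [] -> [] -> 0
  [-28, -32, 34, 29, -5, 30, 29, -15, 34] -> [-28, -32, -5, -15] -> [28, 32, 5, 15] -> [28, 32] -> [] -> [] -> 0
  [-37, -9, 12, -12] -> [-37, -9, -12] -> [37, 9, 12] -> [12] -> [] -> [] -> 0
  [-23, 37, -28, -47] -> [-23, -28, -47] -> [23, 28, 47] -> [28] -> [] -> [] -> 0

0; 8; 0; 0; 0; 0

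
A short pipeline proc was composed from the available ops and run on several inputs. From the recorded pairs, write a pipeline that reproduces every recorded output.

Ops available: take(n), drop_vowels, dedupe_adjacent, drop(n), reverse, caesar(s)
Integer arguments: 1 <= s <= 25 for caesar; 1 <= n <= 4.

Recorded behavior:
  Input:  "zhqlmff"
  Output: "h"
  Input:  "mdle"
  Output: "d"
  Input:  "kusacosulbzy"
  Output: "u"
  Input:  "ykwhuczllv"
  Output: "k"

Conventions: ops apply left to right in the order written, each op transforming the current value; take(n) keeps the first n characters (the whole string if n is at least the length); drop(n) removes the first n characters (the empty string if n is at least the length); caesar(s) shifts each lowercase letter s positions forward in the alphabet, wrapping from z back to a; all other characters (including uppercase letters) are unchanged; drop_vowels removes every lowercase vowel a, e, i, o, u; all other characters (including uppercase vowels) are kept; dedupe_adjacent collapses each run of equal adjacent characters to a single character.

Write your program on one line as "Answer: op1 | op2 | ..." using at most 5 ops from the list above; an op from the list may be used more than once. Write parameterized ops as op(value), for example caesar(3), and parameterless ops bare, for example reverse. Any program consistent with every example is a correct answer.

dedupe_adjacent | drop(1) | take(2) | take(1)

Check, running the answer program on each example:
  "zhqlmff" -> "zhqlmf" -> "hqlmf" -> "hq" -> "h"
  "mdle" -> "mdle" -> "dle" -> "dl" -> "d"
  "kusacosulbzy" -> "kusacosulbzy" -> "usacosulbzy" -> "us" -> "u"
  "ykwhuczllv" -> "ykwhuczlv" -> "kwhuczlv" -> "kw" -> "k"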